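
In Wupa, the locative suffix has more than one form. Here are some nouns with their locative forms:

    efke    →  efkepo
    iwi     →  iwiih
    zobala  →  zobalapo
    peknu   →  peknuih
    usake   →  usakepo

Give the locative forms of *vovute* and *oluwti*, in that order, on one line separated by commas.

vovutepo, oluwtiih

The pattern is height harmony: -ih when the last vowel of the stem is a high vowel (*iwi*, *peknu*); -po when the last vowel of the stem is a non-high vowel (*efke*, *zobala*, *usake*).
*vovute*: last vowel = /e/, a non-high vowel → -po → *vovutepo*.
*oluwti*: last vowel = /i/, a high vowel → -ih → *oluwtiih*.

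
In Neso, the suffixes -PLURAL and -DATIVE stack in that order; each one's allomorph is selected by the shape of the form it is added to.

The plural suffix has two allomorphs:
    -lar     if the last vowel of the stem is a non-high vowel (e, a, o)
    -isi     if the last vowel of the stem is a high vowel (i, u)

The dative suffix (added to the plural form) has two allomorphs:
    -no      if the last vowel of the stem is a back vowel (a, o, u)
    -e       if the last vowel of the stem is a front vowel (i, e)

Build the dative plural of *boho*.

boholarno

*boho*: last vowel = /o/, a non-high vowel → -lar → *boholar*.
The plural form *boholar*: last vowel = /a/, a back vowel → -no → *boholarno*.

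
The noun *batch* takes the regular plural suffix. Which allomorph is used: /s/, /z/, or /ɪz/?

/ɪz/

The stem *batch* ends in a sibilant (/s, z, ʃ, ʒ, tʃ, dʒ/).
The plural suffix surfaces as /ɪz/ after sibilants, /s/ after other voiceless consonants, and /z/ after other voiced sounds.
So the plural -s on *batch* is pronounced /ɪz/.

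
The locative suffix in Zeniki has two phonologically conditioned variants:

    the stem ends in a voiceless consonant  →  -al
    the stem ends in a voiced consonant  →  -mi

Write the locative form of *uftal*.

*uftal*: final consonant = /l/, voiced → -mi → *uftalmi*.

uftalmi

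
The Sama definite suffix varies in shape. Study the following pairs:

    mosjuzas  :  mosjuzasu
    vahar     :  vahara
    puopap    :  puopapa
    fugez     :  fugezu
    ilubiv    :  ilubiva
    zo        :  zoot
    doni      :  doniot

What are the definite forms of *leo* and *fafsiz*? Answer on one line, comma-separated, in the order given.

leoot, fafsizu

The suffix is conditioned by the final sound: -u when the stem ends in a sibilant (*mosjuzas*, *fugez*); -a when the stem ends in a non-sibilant consonant (*vahar*, *puopap*, *ilubiv*); -ot when the stem ends in a vowel (*zo*, *doni*).
Since the final sound of *leo* is /o/ (a vowel), it takes -ot, giving *leoot*.
*fafsiz*: final sound = /z/, a sibilant → -u → *fafsizu*.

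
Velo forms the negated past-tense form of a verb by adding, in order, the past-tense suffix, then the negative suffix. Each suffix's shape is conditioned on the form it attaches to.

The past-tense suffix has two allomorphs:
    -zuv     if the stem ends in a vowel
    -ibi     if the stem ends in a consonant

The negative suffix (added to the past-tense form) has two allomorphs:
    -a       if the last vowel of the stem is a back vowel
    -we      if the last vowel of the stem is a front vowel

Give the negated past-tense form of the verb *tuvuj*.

The final sound of *tuvuj* is /j/, which is a consonant, so the past-tense suffix is -ibi, giving *tuvujibi*.
The past-tense form *tuvujibi* — last vowel /i/ (a front vowel) → -we → *tuvujibiwe*.

tuvujibiwe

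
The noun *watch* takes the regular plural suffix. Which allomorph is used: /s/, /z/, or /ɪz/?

/ɪz/

The stem *watch* ends in a sibilant (/s, z, ʃ, ʒ, tʃ, dʒ/).
The plural suffix surfaces as /ɪz/ after sibilants, /s/ after other voiceless consonants, and /z/ after other voiced sounds.
So the plural -s on *watch* is pronounced /ɪz/.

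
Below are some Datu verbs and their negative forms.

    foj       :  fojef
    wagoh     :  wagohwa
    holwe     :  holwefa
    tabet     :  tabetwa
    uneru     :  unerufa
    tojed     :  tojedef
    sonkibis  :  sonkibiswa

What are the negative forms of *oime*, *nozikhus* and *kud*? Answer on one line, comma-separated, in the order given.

Looking at the final sound of each stem: -wa when the stem ends in a voiceless consonant (*wagoh*, *tabet*, *sonkibis*); -ef when the stem ends in a voiced consonant (*foj*, *tojed*); -fa when the stem ends in a vowel (*holwe*, *uneru*).
Since the final sound of *oime* is /e/ (a vowel), it takes -fa, giving *oimefa*.
*nozikhus*: final sound = /s/, a voiceless consonant → -wa → *nozikhuswa*.
The final sound of *kud* is /d/, which is a voiced consonant, so the suffix is -ef, giving *kudef*.

oimefa, nozikhuswa, kudef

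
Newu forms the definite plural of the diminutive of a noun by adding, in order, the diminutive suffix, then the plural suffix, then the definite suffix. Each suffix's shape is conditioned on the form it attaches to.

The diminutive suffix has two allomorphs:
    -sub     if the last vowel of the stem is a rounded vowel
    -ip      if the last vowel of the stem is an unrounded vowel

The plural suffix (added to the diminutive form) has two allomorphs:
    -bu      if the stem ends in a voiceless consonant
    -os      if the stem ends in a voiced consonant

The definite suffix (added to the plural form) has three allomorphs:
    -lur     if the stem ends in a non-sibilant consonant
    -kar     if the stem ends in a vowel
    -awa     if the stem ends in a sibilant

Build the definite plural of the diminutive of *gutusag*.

*gutusag*: last vowel = /a/, an unrounded vowel → -ip → *gutusagip*.
The diminutive form *gutusagip*: final consonant = /p/, voiceless → -bu → *gutusagipbu*.
The final sound of the plural form *gutusagipbu* is /u/, which is a vowel, so the definite suffix is -kar, giving *gutusagipbukar*.

gutusagipbukar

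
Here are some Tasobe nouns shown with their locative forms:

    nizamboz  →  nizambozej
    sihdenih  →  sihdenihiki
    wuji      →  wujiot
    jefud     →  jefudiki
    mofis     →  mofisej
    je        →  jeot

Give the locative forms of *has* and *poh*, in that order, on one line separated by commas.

The suffix is conditioned by the final sound: -ej when the stem ends in a sibilant (*nizamboz*, *mofis*); -iki when the stem ends in a non-sibilant consonant (*sihdenih*, *jefud*); -ot when the stem ends in a vowel (*wuji*, *je*).
Since the final sound of *has* is /s/ (a sibilant), it takes -ej, giving *hasej*.
*poh* — final sound /h/ (a non-sibilant consonant) → -iki → *pohiki*.

hasej, pohiki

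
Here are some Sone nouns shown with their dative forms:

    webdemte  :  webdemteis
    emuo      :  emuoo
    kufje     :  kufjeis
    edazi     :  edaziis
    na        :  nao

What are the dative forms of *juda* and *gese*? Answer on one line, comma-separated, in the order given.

judao, geseis

The alternation tracks the last vowel of the stem — -is when the last vowel of the stem is a front vowel (*webdemte*, *kufje*, *edazi*); -o when the last vowel of the stem is a back vowel (*emuo*, *na*).
The last vowel of *juda* is /a/, which is a back vowel, so the suffix is -o, giving *judao*.
*gese* — last vowel /e/ (a front vowel) → -is → *geseis*.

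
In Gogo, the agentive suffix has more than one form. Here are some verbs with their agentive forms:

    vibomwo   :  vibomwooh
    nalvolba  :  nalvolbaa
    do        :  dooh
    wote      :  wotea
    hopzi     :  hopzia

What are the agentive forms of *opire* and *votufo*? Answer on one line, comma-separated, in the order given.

opirea, votufooh

The suffix is conditioned by the last vowel: -oh when the last vowel of the stem is a rounded vowel (*vibomwo*, *do*); -a when the last vowel of the stem is an unrounded vowel (*nalvolba*, *wote*, *hopzi*).
*opire*: last vowel = /e/, an unrounded vowel → -a → *opirea*.
*votufo*: last vowel = /o/, a rounded vowel → -oh → *votufooh*.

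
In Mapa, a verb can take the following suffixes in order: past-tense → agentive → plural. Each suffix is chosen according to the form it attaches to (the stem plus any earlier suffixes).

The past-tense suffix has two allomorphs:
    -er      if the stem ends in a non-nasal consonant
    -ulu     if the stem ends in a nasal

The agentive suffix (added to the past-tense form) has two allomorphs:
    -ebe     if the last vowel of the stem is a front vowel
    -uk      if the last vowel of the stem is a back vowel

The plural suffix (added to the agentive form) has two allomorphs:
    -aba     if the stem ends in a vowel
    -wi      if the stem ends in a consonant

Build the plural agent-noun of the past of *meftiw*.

meftiwerebeaba

The final consonant of *meftiw* is /w/, which is non-nasal, so the past-tense suffix is -er, giving *meftiwer*.
Since the last vowel of the past-tense form *meftiwer* is /e/ (a front vowel), it takes -ebe, giving *meftiwerebe*.
Since the final sound of the agentive form *meftiwerebe* is /e/ (a vowel), it takes -aba, giving *meftiwerebeaba*.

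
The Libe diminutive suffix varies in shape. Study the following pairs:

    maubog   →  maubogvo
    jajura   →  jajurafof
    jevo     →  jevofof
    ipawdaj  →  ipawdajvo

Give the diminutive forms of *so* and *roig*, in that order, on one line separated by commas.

sofof, roigvo

The suffix is conditioned by the final sound: -vo when the stem ends in a consonant (*maubog*, *ipawdaj*); -fof when the stem ends in a vowel (*jajura*, *jevo*).
*so*: final sound = /o/, a vowel → -fof → *sofof*.
Since the final sound of *roig* is /g/ (a consonant), it takes -vo, giving *roigvo*.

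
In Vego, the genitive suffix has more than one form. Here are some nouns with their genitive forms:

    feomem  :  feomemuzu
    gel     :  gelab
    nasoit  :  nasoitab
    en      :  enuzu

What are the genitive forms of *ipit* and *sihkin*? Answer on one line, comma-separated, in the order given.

ipitab, sihkinuzu

The alternation tracks the final consonant of the stem — -uzu when the stem ends in a nasal (*feomem*, *en*); -ab when the stem ends in a non-nasal consonant (*gel*, *nasoit*).
The final consonant of *ipit* is /t/, which is non-nasal, so the suffix is -ab, giving *ipitab*.
*sihkin*: final consonant = /n/, a nasal → -uzu → *sihkinuzu*.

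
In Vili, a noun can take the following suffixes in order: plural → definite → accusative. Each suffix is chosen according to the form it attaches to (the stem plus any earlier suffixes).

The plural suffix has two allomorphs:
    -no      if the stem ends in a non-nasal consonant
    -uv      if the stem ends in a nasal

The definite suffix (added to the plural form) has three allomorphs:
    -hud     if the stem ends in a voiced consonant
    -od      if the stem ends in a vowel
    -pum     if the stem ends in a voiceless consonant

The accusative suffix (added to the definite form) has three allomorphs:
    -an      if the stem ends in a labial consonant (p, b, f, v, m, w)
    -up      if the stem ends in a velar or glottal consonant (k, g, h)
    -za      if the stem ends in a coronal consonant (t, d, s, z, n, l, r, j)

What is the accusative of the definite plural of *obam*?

obamuvhudza

*obam* — final consonant /m/ (a nasal) → -uv → *obamuv*.
Since the final sound of the plural form *obamuv* is /v/ (a voiced consonant), it takes -hud, giving *obamuvhud*.
Since the final consonant of the definite form *obamuvhud* is /d/ (coronal), it takes -za, giving *obamuvhudza*.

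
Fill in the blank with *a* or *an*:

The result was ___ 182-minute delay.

The indefinite article is chosen by the initial *sound* of the following word, not its spelling.
The number *182* is spoken "one hundred …", beginning with /wʌn/ — a consonant sound.
So the article is *a*: The result was a 182-minute delay.

a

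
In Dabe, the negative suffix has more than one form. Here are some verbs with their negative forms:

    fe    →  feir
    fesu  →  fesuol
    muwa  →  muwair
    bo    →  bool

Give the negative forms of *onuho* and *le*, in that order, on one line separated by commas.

onuhool, leir

The pattern is rounding harmony: -ol when the last vowel of the stem is a rounded vowel (*fesu*, *bo*); -ir when the last vowel of the stem is an unrounded vowel (*fe*, *muwa*).
Since the last vowel of *onuho* is /o/ (a rounded vowel), it takes -ol, giving *onuhool*.
The last vowel of *le* is /e/, which is an unrounded vowel, so the suffix is -ir, giving *leir*.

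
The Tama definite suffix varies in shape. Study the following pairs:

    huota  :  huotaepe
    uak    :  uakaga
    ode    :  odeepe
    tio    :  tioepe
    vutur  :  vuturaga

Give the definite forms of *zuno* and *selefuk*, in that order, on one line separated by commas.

zunoepe, selefukaga

The pattern is consonant vs. vowel: -aga when the stem ends in a consonant (*uak*, *vutur*); -epe when the stem ends in a vowel (*huota*, *ode*, *tio*).
The final sound of *zuno* is /o/, which is a vowel, so the suffix is -epe, giving *zunoepe*.
Since the final sound of *selefuk* is /k/ (a consonant), it takes -aga, giving *selefukaga*.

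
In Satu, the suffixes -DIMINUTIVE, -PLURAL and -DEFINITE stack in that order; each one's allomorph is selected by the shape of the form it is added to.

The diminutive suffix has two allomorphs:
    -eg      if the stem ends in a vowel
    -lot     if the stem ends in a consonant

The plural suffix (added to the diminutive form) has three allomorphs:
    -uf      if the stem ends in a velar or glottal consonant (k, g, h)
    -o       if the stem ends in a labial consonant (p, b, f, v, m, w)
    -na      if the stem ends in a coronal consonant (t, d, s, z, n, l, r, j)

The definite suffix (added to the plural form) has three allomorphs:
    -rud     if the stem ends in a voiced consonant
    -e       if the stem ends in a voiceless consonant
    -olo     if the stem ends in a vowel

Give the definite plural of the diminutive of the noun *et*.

*et*: final sound = /t/, a consonant → -lot → *etlot*.
The diminutive form *etlot* — final consonant /t/ (coronal) → -na → *etlotna*.
The plural form *etlotna*: final sound = /a/, a vowel → -olo → *etlotnaolo*.

etlotnaolo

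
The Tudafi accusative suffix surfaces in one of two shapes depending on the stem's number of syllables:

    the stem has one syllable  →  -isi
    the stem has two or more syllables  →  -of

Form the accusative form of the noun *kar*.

With one syllable, *kar* takes -isi → *karisi*.

karisi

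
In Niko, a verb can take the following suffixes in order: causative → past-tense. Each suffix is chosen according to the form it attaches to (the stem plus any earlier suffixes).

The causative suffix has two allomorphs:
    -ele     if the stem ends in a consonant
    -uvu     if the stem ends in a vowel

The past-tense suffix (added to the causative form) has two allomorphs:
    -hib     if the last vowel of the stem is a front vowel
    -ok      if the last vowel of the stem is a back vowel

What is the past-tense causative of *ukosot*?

*ukosot* — final sound /t/ (a consonant) → -ele → *ukosotele*.
The last vowel of the causative form *ukosotele* is /e/, which is a front vowel, so the past-tense suffix is -hib, giving *ukosotelehib*.

ukosotelehib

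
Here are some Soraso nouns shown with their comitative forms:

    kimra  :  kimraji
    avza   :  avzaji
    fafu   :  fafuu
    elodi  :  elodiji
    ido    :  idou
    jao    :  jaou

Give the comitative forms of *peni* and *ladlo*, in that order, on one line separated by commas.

The alternation tracks the last vowel of the stem — -u when the last vowel of the stem is a rounded vowel (*fafu*, *ido*, *jao*); -ji when the last vowel of the stem is an unrounded vowel (*kimra*, *avza*, *elodi*).
The last vowel of *peni* is /i/, which is an unrounded vowel, so the suffix is -ji, giving *peniji*.
*ladlo* — last vowel /o/ (a rounded vowel) → -u → *ladlou*.

peniji, ladlou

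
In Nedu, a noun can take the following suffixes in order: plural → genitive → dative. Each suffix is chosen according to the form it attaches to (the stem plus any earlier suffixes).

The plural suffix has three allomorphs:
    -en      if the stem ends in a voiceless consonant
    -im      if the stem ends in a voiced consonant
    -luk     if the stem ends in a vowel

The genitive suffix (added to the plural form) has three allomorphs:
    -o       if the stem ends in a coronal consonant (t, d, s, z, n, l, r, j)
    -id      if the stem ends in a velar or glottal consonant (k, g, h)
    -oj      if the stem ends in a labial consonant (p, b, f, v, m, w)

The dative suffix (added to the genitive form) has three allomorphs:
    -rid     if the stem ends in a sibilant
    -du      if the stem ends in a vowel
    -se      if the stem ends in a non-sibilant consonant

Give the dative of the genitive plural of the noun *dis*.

disenodu

*dis*: final sound = /s/, a voiceless consonant → -en → *disen*.
The final consonant of the plural form *disen* is /n/, which is coronal, so the genitive suffix is -o, giving *diseno*.
The final sound of the genitive form *diseno* is /o/, which is a vowel, so the dative suffix is -du, giving *disenodu*.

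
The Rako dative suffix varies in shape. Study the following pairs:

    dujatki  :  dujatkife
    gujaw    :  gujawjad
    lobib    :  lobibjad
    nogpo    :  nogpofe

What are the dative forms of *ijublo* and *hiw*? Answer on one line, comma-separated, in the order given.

The alternation tracks the final sound of the stem — -jad when the stem ends in a consonant (*gujaw*, *lobib*); -fe when the stem ends in a vowel (*dujatki*, *nogpo*).
*ijublo* — final sound /o/ (a vowel) → -fe → *ijublofe*.
*hiw* — final sound /w/ (a consonant) → -jad → *hiwjad*.

ijublofe, hiwjad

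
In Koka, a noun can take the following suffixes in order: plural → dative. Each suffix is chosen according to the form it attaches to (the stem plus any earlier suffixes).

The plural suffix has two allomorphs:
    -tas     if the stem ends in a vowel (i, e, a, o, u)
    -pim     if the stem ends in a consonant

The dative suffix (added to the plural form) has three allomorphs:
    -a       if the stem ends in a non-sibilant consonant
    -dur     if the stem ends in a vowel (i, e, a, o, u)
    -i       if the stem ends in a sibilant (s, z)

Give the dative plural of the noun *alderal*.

alderalpima

Since the final sound of *alderal* is /l/ (a consonant), it takes -pim, giving *alderalpim*.
The plural form *alderalpim* — final sound /m/ (a non-sibilant consonant) → -a → *alderalpima*.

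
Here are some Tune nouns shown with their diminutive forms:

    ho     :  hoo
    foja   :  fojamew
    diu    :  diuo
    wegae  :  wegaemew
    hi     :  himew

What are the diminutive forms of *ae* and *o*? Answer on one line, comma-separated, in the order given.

aemew, oo

The suffix is conditioned by the last vowel: -o when the last vowel of the stem is a rounded vowel (*ho*, *diu*); -mew when the last vowel of the stem is an unrounded vowel (*foja*, *wegae*, *hi*).
Since the last vowel of *ae* is /e/ (an unrounded vowel), it takes -mew, giving *aemew*.
The last vowel of *o* is /o/, which is a rounded vowel, so the suffix is -o, giving *oo*.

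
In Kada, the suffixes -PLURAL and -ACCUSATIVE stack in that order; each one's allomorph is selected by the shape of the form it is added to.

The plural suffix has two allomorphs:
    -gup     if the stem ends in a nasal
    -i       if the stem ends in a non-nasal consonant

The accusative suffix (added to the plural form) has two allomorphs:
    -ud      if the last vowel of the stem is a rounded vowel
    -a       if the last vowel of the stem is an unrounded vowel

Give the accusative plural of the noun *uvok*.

uvokia

Since the final consonant of *uvok* is /k/ (non-nasal), it takes -i, giving *uvoki*.
The plural form *uvoki* — last vowel /i/ (an unrounded vowel) → -a → *uvokia*.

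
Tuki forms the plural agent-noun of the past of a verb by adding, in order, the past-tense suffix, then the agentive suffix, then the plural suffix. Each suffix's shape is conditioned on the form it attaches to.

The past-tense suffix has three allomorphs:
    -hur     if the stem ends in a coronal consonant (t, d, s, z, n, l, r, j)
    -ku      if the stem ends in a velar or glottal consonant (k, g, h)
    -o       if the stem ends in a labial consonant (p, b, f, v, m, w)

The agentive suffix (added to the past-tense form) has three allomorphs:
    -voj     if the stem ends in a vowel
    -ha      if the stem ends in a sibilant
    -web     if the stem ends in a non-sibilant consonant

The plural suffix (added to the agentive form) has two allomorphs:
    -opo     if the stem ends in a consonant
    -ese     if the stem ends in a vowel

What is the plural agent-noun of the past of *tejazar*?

Since the final consonant of *tejazar* is /r/ (coronal), it takes -hur, giving *tejazarhur*.
The past-tense form *tejazarhur* — final sound /r/ (a non-sibilant consonant) → -web → *tejazarhurweb*.
The agentive form *tejazarhurweb* — final sound /b/ (a consonant) → -opo → *tejazarhurwebopo*.

tejazarhurwebopo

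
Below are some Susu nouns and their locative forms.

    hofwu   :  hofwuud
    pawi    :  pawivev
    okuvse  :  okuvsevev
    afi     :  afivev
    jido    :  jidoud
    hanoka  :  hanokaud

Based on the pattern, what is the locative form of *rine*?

The pattern is front/back vowel harmony: -vev when the last vowel of the stem is a front vowel (*pawi*, *okuvse*, *afi*); -ud when the last vowel of the stem is a back vowel (*hofwu*, *jido*, *hanoka*).
Since the last vowel of *rine* is /e/ (a front vowel), it takes -vev, giving *rinevev*.

rinevev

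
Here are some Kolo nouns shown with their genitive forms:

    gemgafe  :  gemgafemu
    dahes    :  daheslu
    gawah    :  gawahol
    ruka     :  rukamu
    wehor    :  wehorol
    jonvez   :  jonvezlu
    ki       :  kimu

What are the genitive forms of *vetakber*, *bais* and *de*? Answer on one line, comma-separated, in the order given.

Looking at the final sound of each stem: -lu when the stem ends in a sibilant (*dahes*, *jonvez*); -ol when the stem ends in a non-sibilant consonant (*gawah*, *wehor*); -mu when the stem ends in a vowel (*gemgafe*, *ruka*, *ki*).
*vetakber*: final sound = /r/, a non-sibilant consonant → -ol → *vetakberol*.
The final sound of *bais* is /s/, which is a sibilant, so the suffix is -lu, giving *baislu*.
*de* — final sound /e/ (a vowel) → -mu → *demu*.

vetakberol, baislu, demu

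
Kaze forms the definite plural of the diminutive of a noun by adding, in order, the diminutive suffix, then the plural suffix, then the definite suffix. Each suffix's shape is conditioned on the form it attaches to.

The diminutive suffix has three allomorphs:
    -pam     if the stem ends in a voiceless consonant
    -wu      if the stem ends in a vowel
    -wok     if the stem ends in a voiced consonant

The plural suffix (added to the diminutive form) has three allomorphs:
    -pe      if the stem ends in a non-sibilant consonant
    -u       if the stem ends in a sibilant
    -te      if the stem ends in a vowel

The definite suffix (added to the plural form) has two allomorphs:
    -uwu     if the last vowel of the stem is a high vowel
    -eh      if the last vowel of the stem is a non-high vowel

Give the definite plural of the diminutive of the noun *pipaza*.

pipazawuteeh

The final sound of *pipaza* is /a/, which is a vowel, so the diminutive suffix is -wu, giving *pipazawu*.
The final sound of the diminutive form *pipazawu* is /u/, which is a vowel, so the plural suffix is -te, giving *pipazawute*.
The last vowel of the plural form *pipazawute* is /e/, which is a non-high vowel, so the definite suffix is -eh, giving *pipazawuteeh*.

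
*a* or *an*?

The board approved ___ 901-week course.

The indefinite article is chosen by the initial *sound* of the following word, not its spelling.
The number *901* is spoken "nine hundred …", beginning with /naɪn/ — a consonant sound.
So the article is *a*: The board approved a 901-week course.

a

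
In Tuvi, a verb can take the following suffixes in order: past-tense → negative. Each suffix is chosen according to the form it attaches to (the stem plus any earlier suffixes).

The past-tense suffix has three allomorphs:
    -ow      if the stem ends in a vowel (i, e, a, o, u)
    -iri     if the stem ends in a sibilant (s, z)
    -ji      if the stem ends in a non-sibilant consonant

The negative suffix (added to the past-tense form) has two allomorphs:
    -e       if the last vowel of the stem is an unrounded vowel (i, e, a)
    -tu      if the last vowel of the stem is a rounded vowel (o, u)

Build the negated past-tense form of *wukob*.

The final sound of *wukob* is /b/, which is a non-sibilant consonant, so the past-tense suffix is -ji, giving *wukobji*.
The last vowel of the past-tense form *wukobji* is /i/, which is an unrounded vowel, so the negative suffix is -e, giving *wukobjie*.

wukobjie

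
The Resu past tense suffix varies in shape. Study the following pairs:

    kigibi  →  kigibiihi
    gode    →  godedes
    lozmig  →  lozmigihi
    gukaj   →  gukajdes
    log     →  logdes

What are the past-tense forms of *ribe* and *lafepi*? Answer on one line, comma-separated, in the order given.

ribedes, lafepiihi

The alternation tracks the last vowel of the stem — -ihi when the last vowel of the stem is a high vowel (*kigibi*, *lozmig*); -des when the last vowel of the stem is a non-high vowel (*gode*, *gukaj*, *log*).
Since the last vowel of *ribe* is /e/ (a non-high vowel), it takes -des, giving *ribedes*.
*lafepi* — last vowel /i/ (a high vowel) → -ihi → *lafepiihi*.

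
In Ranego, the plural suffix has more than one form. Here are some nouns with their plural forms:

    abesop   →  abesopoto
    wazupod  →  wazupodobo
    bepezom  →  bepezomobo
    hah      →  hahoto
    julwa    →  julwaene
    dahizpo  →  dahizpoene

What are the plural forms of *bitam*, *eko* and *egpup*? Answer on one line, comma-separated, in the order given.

bitamobo, ekoene, egpupoto

Looking at the final sound of each stem: -oto when the stem ends in a voiceless consonant (*abesop*, *hah*); -obo when the stem ends in a voiced consonant (*wazupod*, *bepezom*); -ene when the stem ends in a vowel (*julwa*, *dahizpo*).
*bitam*: final sound = /m/, a voiced consonant → -obo → *bitamobo*.
*eko* — final sound /o/ (a vowel) → -ene → *ekoene*.
*egpup* — final sound /p/ (a voiceless consonant) → -oto → *egpupoto*.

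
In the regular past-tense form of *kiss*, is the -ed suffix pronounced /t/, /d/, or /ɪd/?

The stem *kiss* ends in a voiceless consonant other than /t/.
The -ed suffix is realized as /ɪd/ after /t, d/; as /t/ after other voiceless consonants; and as /d/ after other voiced sounds.
So -ed on *kiss* is pronounced /t/.

/t/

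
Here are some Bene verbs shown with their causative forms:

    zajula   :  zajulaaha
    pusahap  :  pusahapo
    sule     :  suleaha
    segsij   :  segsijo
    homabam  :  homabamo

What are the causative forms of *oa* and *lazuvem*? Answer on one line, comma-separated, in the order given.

The suffix is conditioned by the final sound: -o when the stem ends in a consonant (*pusahap*, *segsij*, *homabam*); -aha when the stem ends in a vowel (*zajula*, *sule*).
*oa*: final sound = /a/, a vowel → -aha → *oaaha*.
Since the final sound of *lazuvem* is /m/ (a consonant), it takes -o, giving *lazuvemo*.

oaaha, lazuvemo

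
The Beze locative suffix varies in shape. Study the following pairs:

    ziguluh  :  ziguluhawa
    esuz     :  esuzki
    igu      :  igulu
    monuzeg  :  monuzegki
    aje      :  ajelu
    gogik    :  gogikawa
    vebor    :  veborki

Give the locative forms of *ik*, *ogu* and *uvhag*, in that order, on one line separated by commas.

Looking at the final sound of each stem: -awa when the stem ends in a voiceless consonant (*ziguluh*, *gogik*); -ki when the stem ends in a voiced consonant (*esuz*, *monuzeg*, *vebor*); -lu when the stem ends in a vowel (*igu*, *aje*).
The final sound of *ik* is /k/, which is a voiceless consonant, so the suffix is -awa, giving *ikawa*.
*ogu*: final sound = /u/, a vowel → -lu → *ogulu*.
*uvhag* — final sound /g/ (a voiced consonant) → -ki → *uvhagki*.

ikawa, ogulu, uvhagki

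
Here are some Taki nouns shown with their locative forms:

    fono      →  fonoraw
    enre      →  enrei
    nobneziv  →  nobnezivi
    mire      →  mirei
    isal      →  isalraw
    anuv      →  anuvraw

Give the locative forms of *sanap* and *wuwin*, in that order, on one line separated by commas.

The suffix is conditioned by the last vowel: -i when the last vowel of the stem is a front vowel (*enre*, *nobneziv*, *mire*); -raw when the last vowel of the stem is a back vowel (*fono*, *isal*, *anuv*).
Since the last vowel of *sanap* is /a/ (a back vowel), it takes -raw, giving *sanapraw*.
*wuwin* — last vowel /i/ (a front vowel) → -i → *wuwini*.

sanapraw, wuwini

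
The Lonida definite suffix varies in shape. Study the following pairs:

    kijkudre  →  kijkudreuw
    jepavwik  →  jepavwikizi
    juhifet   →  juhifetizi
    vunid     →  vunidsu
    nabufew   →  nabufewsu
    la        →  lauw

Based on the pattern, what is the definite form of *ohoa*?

The suffix is conditioned by the final sound: -izi when the stem ends in a voiceless consonant (*jepavwik*, *juhifet*); -su when the stem ends in a voiced consonant (*vunid*, *nabufew*); -uw when the stem ends in a vowel (*kijkudre*, *la*).
*ohoa*: final sound = /a/, a vowel → -uw → *ohoauw*.

ohoauw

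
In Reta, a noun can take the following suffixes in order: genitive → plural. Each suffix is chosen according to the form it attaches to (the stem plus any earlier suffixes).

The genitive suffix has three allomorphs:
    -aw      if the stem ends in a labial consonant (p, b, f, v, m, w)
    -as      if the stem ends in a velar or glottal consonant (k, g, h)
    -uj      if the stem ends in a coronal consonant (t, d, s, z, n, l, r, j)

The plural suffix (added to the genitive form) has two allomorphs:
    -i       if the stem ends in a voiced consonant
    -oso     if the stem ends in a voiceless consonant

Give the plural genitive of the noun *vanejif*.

vanejifawi

*vanejif* — final consonant /f/ (labial) → -aw → *vanejifaw*.
Since the final consonant of the genitive form *vanejifaw* is /w/ (voiced), it takes -i, giving *vanejifawi*.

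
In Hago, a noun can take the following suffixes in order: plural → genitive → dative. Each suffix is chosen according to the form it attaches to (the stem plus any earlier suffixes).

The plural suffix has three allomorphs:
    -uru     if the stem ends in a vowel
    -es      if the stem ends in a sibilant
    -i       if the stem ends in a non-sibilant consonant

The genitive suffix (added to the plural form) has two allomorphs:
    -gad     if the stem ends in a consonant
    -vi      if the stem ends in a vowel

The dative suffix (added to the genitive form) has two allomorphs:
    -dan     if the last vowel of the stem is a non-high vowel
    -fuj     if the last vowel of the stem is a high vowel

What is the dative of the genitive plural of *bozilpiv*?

bozilpivivifuj

Since the final sound of *bozilpiv* is /v/ (a non-sibilant consonant), it takes -i, giving *bozilpivi*.
The plural form *bozilpivi*: final sound = /i/, a vowel → -vi → *bozilpivivi*.
The genitive form *bozilpivivi*: last vowel = /i/, a high vowel → -fuj → *bozilpivivifuj*.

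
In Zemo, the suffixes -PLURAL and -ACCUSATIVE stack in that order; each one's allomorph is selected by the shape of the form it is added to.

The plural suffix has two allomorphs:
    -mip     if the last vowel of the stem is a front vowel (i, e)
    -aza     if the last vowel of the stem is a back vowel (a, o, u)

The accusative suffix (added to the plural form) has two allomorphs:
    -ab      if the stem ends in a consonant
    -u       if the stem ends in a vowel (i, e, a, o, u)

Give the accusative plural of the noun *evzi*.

The last vowel of *evzi* is /i/, which is a front vowel, so the plural suffix is -mip, giving *evzimip*.
The plural form *evzimip* — final sound /p/ (a consonant) → -ab → *evzimipab*.

evzimipab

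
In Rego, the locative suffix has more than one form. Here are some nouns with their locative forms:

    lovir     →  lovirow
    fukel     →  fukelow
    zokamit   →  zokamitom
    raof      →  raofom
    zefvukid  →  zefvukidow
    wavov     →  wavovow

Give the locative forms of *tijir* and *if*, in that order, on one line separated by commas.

The alternation tracks the final consonant of the stem — -om when the stem ends in a voiceless consonant (*zokamit*, *raof*); -ow when the stem ends in a voiced consonant (*lovir*, *fukel*, *zefvukid*, *wavov*).
The final consonant of *tijir* is /r/, which is voiced, so the suffix is -ow, giving *tijirow*.
*if*: final consonant = /f/, voiceless → -om → *ifom*.

tijirow, ifom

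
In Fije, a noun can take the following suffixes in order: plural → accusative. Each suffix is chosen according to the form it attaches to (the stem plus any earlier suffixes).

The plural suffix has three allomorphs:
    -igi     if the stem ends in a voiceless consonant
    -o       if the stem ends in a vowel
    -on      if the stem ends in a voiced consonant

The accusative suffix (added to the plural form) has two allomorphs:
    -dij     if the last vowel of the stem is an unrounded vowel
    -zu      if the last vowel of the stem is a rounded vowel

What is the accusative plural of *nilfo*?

The final sound of *nilfo* is /o/, which is a vowel, so the plural suffix is -o, giving *nilfoo*.
The plural form *nilfoo*: last vowel = /o/, a rounded vowel → -zu → *nilfoozu*.

nilfoozu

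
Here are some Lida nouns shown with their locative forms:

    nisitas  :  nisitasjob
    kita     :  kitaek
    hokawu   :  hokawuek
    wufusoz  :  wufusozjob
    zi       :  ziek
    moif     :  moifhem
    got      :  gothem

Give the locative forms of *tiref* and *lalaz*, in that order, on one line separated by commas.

Looking at the final sound of each stem: -job when the stem ends in a sibilant (*nisitas*, *wufusoz*); -hem when the stem ends in a non-sibilant consonant (*moif*, *got*); -ek when the stem ends in a vowel (*kita*, *hokawu*, *zi*).
The final sound of *tiref* is /f/, which is a non-sibilant consonant, so the suffix is -hem, giving *tirefhem*.
*lalaz* — final sound /z/ (a sibilant) → -job → *lalazjob*.

tirefhem, lalazjob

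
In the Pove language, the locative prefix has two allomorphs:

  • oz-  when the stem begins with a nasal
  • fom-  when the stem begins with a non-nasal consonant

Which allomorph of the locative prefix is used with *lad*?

fom-

The first consonant of *lad* is /l/, which is non-nasal, so the prefix is fom-.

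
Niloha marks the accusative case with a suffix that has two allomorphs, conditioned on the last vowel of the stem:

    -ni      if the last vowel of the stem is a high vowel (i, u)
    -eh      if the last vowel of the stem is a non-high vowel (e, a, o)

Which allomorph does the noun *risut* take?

*risut*: last vowel = /u/, a high vowel → -ni.

-ni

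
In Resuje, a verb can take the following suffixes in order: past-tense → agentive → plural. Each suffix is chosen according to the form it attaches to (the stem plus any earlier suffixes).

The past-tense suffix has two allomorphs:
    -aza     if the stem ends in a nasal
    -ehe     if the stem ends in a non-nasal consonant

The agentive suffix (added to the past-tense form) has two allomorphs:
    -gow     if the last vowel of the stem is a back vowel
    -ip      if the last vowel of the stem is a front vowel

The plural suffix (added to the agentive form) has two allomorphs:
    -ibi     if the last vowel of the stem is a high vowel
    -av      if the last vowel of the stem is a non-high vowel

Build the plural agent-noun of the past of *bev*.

beveheipibi

*bev*: final consonant = /v/, non-nasal → -ehe → *bevehe*.
The past-tense form *bevehe* — last vowel /e/ (a front vowel) → -ip → *beveheip*.
The agentive form *beveheip*: last vowel = /i/, a high vowel → -ibi → *beveheipibi*.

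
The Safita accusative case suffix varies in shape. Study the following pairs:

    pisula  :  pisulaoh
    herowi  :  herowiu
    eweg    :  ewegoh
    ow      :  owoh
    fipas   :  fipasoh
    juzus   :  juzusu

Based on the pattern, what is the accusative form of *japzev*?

japzevoh

Looking at the last vowel of each stem: -u when the last vowel of the stem is a high vowel (*herowi*, *juzus*); -oh when the last vowel of the stem is a non-high vowel (*pisula*, *eweg*, *ow*, *fipas*).
*japzev*: last vowel = /e/, a non-high vowel → -oh → *japzevoh*.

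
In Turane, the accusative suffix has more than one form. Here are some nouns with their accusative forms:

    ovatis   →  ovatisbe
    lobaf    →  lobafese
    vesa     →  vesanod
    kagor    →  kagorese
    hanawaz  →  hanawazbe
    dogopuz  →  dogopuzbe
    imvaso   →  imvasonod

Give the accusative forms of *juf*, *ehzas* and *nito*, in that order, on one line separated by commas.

jufese, ehzasbe, nitonod

Looking at the final sound of each stem: -be when the stem ends in a sibilant (*ovatis*, *hanawaz*, *dogopuz*); -ese when the stem ends in a non-sibilant consonant (*lobaf*, *kagor*); -nod when the stem ends in a vowel (*vesa*, *imvaso*).
*juf*: final sound = /f/, a non-sibilant consonant → -ese → *jufese*.
Since the final sound of *ehzas* is /s/ (a sibilant), it takes -be, giving *ehzasbe*.
*nito*: final sound = /o/, a vowel → -nod → *nitonod*.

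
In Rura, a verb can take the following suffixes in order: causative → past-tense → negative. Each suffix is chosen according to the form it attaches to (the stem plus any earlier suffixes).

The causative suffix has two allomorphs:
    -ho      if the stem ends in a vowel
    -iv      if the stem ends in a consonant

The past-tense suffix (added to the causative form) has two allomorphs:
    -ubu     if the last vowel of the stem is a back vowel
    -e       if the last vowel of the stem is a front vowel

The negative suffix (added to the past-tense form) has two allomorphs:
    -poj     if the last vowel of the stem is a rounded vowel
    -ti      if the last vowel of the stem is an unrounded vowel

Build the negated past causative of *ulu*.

The final sound of *ulu* is /u/, which is a vowel, so the causative suffix is -ho, giving *uluho*.
The last vowel of the causative form *uluho* is /o/, which is a back vowel, so the past-tense suffix is -ubu, giving *uluhoubu*.
Since the last vowel of the past-tense form *uluhoubu* is /u/ (a rounded vowel), it takes -poj, giving *uluhoubupoj*.

uluhoubupoj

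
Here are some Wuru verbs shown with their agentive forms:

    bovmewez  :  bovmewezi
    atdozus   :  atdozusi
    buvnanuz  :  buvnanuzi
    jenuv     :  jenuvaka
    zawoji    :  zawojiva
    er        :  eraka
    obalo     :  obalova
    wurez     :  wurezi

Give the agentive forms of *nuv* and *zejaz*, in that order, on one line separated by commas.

nuvaka, zejazi

The alternation tracks the final sound of the stem — -i when the stem ends in a sibilant (*bovmewez*, *atdozus*, *buvnanuz*, *wurez*); -aka when the stem ends in a non-sibilant consonant (*jenuv*, *er*); -va when the stem ends in a vowel (*zawoji*, *obalo*).
The final sound of *nuv* is /v/, which is a non-sibilant consonant, so the suffix is -aka, giving *nuvaka*.
The final sound of *zejaz* is /z/, which is a sibilant, so the suffix is -i, giving *zejazi*.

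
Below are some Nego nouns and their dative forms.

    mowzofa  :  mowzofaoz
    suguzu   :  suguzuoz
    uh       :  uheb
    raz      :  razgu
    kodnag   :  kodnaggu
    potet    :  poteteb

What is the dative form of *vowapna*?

vowapnaoz

The suffix is conditioned by the final sound: -eb when the stem ends in a voiceless consonant (*uh*, *potet*); -gu when the stem ends in a voiced consonant (*raz*, *kodnag*); -oz when the stem ends in a vowel (*mowzofa*, *suguzu*).
*vowapna*: final sound = /a/, a vowel → -oz → *vowapnaoz*.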